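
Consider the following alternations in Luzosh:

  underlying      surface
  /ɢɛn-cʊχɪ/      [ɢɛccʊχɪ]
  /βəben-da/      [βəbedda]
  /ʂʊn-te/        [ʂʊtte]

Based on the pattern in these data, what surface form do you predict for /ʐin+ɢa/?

[ʐiɢɢa]

The data show regressive total assimilation (/n/ → [c] before /c/; /n/ → [d] before /d/; /n/ → [t] before /t/): in every case the target segment becomes identical to its following neighbour, copying more than a single feature.
/n/ is the segment targeted by the rule; it sits immediately before /ɢ/, so it assimilates completely and surfaces as [ɢ].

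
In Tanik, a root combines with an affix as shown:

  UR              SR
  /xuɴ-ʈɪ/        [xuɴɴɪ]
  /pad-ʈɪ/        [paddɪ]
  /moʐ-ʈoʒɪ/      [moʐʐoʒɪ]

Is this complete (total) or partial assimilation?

The segment that alternates is /ʈ/, which surfaces as [ɴ] when adjacent to /ɴ/.
The output [ɴ] is identical to the trigger /ɴ/ — every feature (place, manner, voicing) has been copied — so this is total assimilation.
The other forms behave the same way: /ʈ/ → [d] after /d/; /ʈ/ → [ʐ] after /ʐ/ — in each case the output is a copy of the preceding consonant.

total assimilation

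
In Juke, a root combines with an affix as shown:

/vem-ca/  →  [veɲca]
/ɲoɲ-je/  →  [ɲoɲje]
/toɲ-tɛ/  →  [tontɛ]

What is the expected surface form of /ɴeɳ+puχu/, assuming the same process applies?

The data show regressive place assimilation: /m/ → [ɲ] before /c/; /ɲ/ → [n] before /t/. In each pair only place changes, matching the following consonant, while manner and voice stay constant.
No alternation appears in [ɲoɲje]: there the adjacent consonants already agree in place (/ɲ/ and /j/ are both palatal), so this form is consistent with the same rule.
The rule targets /ɳ/ (voiced retroflex nasal), which sits before the trigger /p/ (bilabial).
Changing only its place to bilabial gives [m] — the voiced bilabial nasal.

[ɴempuχu]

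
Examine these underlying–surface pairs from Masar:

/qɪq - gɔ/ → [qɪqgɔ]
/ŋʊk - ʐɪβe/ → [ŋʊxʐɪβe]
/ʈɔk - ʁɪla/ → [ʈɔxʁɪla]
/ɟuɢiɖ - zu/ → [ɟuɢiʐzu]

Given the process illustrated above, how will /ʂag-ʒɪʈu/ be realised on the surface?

[ʂaɣʒɪʈu]

The data show regressive manner assimilation: /k/ → [x] before /ʐ/; /k/ → [x] before /ʁ/; /ɖ/ → [ʐ] before /z/. In each pair only manner changes, matching the following consonant, while place and voice stay constant.
Nothing changes in [qɪqgɔ]: there the adjacent consonants already agree in manner (/q/ and /g/ are both stops), so this form is consistent with the same rule.
/g/ is a voiced velar stop. The following trigger /ʒ/ is a fricative, so /g/ must become a fricative as well.
Changing only its manner to fricative gives [ɣ] — the voiced velar fricative.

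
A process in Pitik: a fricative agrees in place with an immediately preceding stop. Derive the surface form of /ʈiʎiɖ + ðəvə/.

The rule targets /ð/ (voiced dental fricative), which sits after the trigger /ɖ/ (retroflex).
The voiced retroflex fricative is [ʐ], so /ð/ → [ʐ].

[ʈiʎiɖʐəvə]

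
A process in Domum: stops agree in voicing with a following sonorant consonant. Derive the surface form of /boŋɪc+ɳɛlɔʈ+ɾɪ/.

[boŋɪɟɳɛlɔɖɾɪ]

/c/ is a voiceless palatal stop. The following trigger /ɳ/ is voiced, so /c/ must become voiced as well.
A voiced palatal stop is [ɟ], so the surface segment is [ɟ].
The same rule applies at the second boundary: /ʈ/ → [ɖ] next to /ɾ/.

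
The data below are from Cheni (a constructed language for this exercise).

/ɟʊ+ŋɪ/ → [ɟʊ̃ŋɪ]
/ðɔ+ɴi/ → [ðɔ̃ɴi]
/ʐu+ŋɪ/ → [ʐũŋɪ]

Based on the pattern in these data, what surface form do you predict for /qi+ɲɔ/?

[qĩɲɔ]

The data show regressive nasality assimilation (vowel nasalisation): /ʊ/ → [ʊ̃] before /ŋ/; /ɔ/ → [ɔ̃] before /ɴ/; /u/ → [ũ] before /ŋ/ — a vowel is nasalised by an immediately following nasal consonant.
/i/ sits next to the nasal /ɲ/ and is therefore nasalised to [ĩ].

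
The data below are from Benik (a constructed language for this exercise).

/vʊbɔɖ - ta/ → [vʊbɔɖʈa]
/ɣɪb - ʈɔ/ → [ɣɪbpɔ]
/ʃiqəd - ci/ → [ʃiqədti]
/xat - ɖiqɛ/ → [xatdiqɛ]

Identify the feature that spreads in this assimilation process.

place

Comparing underlying and surface forms, /t/ → [ʈ] is the alternation; the neighbouring /ɖ/ is constant.
/t/ is alveolar while /ɖ/ is retroflex; the output [ʈ] is retroflex, matching the trigger — so the feature that spreads is place.
Checking the remaining alternations: /ʈ/ → [p] after /b/ (retroflex → bilabial, matching bilabial); /c/ → [t] after /d/ (palatal → alveolar, matching alveolar); /ɖ/ → [d] after /t/ (retroflex → alveolar, matching alveolar) — only place changes, and always toward the preceding segment.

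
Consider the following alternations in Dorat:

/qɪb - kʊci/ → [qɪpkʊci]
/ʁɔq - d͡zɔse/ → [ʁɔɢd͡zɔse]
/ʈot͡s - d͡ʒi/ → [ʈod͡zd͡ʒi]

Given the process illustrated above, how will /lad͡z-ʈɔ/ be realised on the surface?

The data show regressive voicing assimilation: /b/ → [p] before /k/; /q/ → [ɢ] before /d͡z/; /t͡s/ → [d͡z] before /d͡ʒ/. In each pair only voicing changes, matching the following consonant, while place and manner stay constant.
The rule targets /d͡z/ (voiced alveolar affricate), which sits before the trigger /ʈ/ (voiceless).
A voiceless alveolar affricate is [t͡s], so the surface segment is [t͡s].

[lat͡sʈɔ]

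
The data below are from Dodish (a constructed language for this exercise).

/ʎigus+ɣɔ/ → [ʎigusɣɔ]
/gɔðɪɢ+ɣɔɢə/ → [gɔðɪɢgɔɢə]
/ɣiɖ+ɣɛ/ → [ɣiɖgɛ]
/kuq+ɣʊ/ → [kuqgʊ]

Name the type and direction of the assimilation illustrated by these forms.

Underlying /ɣ/ is realised as [g] next to /ɢ/; /ɢ/ itself does not change.
/ɣ/ is a fricative while /ɢ/ is a stop; the output [g] is a stop, matching the trigger — so the feature that spreads is manner.
Place and voice are unchanged, so the assimilation is partial, not total.
Checking the remaining alternations: /ɣ/ → [g] after /ɖ/ (fricative → stop, matching a stop); /ɣ/ → [g] after /q/ (fricative → stop, matching a stop) — only manner changes, and always toward the preceding segment.
Nothing changes in [ʎigusɣɔ]: there the adjacent consonants already agree in manner (/ɣ/ and /s/ are both fricatives), so this form is consistent with the same rule.
Since the segment that changes follows the conditioning segment, the assimilation is progressive.

progressive manner assimilation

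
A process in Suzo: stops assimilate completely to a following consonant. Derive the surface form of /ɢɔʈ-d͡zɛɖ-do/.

/ʈ/ is the segment targeted by the rule; it sits immediately before /d͡z/, so it assimilates completely and surfaces as [d͡z].
The same rule applies at the second boundary: /ɖ/ → [d] next to /d/.

[ɢɔd͡zd͡zɛddo]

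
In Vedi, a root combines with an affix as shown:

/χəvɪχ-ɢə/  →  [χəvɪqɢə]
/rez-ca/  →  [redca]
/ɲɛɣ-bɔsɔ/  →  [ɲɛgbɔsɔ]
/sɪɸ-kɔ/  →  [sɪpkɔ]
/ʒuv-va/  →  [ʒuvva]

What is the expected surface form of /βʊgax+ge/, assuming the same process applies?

The data show regressive manner assimilation: /χ/ → [q] before /ɢ/; /z/ → [d] before /c/; /ɣ/ → [g] before /b/; /ɸ/ → [p] before /k/. In each pair only manner changes, matching the following consonant, while place and voice stay constant.
No alternation appears in [ʒuvva]: there the adjacent consonants already agree in manner (/v/ and /v/ are both fricatives), so this form is consistent with the same rule.
The rule targets /x/ (voiceless velar fricative), which sits before the trigger /g/ (stop).
A voiceless velar stop is [k], so the surface segment is [k].

[βʊgakge]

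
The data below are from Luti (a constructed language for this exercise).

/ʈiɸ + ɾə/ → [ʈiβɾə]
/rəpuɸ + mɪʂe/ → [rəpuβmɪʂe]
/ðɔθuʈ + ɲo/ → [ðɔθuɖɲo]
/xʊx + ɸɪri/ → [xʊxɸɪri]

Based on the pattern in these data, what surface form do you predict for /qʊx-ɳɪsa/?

The data show regressive voicing assimilation: /ɸ/ → [β] before /ɾ/; /ɸ/ → [β] before /m/; /ʈ/ → [ɖ] before /ɲ/. In each pair only voicing changes, matching the following consonant, while place and manner stay constant.
No alternation appears in [xʊxɸɪri]: there the adjacent consonants already agree in voicing (/x/ and /ɸ/ are both voiceless), so this form is consistent with the same rule.
The rule targets /x/ (voiceless velar fricative), which sits before the trigger /ɳ/ (voiced).
The voiced velar fricative is [ɣ], so /x/ → [ɣ].

[qʊɣɳɪsa]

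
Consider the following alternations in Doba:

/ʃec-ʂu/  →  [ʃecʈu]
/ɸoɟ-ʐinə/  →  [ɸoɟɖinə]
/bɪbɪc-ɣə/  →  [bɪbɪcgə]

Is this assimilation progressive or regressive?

Comparing underlying and surface forms, /ʂ/ → [ʈ] is the alternation; the neighbouring /c/ is constant.
/ʂ/ is a fricative while /c/ is a stop; the output [ʈ] is a stop, matching the trigger — so the feature that spreads is manner.
The other alternating forms pattern the same way: /ʐ/ → [ɖ] after /ɟ/ (fricative → stop, matching a stop); /ɣ/ → [g] after /c/ (fricative → stop, matching a stop) — only manner changes, and always toward the preceding segment.
The trigger is the preceding segment, so the direction is progressive (perseverative).

progressive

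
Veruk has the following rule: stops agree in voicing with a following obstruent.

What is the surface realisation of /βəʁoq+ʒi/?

/q/ is a voiceless uvular stop. The following trigger /ʒ/ is voiced, so /q/ must become voiced as well.
A voiced uvular stop is [ɢ], so the surface segment is [ɢ].

[βəʁoɢʒi]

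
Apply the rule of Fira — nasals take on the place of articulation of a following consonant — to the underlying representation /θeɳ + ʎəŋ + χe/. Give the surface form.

[θeɲʎəɴχe]

/ɳ/ is a voiced retroflex nasal. The following trigger /ʎ/ is palatal, so /ɳ/ must become palatal as well.
Changing only its place to palatal gives [ɲ] — the voiced palatal nasal.
At the second juncture, /ŋ/ likewise becomes [ɴ] adjacent to /χ/.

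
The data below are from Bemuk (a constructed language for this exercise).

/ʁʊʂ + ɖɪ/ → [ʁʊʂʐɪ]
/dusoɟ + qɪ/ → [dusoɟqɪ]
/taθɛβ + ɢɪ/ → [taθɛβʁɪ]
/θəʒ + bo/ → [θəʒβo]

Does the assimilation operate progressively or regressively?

progressive

Comparing underlying and surface forms, /ɖ/ → [ʐ] is the alternation; the neighbouring /ʂ/ is constant.
/ɖ/ is a stop while /ʂ/ is a fricative; the output [ʐ] is a fricative, matching the trigger — so the feature that spreads is manner.
The other alternating forms pattern the same way: /ɢ/ → [ʁ] after /β/ (stop → fricative, matching a fricative); /b/ → [β] after /ʒ/ (stop → fricative, matching a fricative) — only manner changes, and always toward the preceding segment.
No alternation appears in [dusoɟqɪ]: there the adjacent consonants already agree in manner (/q/ and /ɟ/ are both stops), so this form is consistent with the same rule.
Since the segment that changes follows the conditioning segment, the assimilation is progressive.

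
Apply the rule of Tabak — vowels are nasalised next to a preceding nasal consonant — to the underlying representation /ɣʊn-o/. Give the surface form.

[ɣʊnõ]

/o/ sits next to the nasal /n/ and is therefore nasalised to [õ].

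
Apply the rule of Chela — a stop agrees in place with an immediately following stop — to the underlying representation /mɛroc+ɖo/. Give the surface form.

[mɛroʈɖo]

/c/ is a voiceless palatal stop. The following trigger /ɖ/ is retroflex, so /c/ must become retroflex as well.
Changing only its place to retroflex gives [ʈ] — the voiceless retroflex stop.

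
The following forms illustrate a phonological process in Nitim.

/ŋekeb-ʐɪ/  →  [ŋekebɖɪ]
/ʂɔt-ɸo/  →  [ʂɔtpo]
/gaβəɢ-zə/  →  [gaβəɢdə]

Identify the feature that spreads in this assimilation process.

The segment that alternates is /ʐ/, which surfaces as [ɖ] when adjacent to /b/.
The change fricative → stop matches the manner of the preceding /b/, identifying this as manner assimilation.
The other alternating forms pattern the same way: /ɸ/ → [p] after /t/ (fricative → stop, matching a stop); /z/ → [d] after /ɢ/ (fricative → stop, matching a stop) — only manner changes, and always toward the preceding segment.

manner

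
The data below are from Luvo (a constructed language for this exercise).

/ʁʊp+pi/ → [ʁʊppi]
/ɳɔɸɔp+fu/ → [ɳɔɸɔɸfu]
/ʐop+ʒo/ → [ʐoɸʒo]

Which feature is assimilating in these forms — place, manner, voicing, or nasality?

manner

Underlying /p/ is realised as [ɸ] next to /f/; /f/ itself does not change.
The change stop → fricative matches the manner of the following /f/, identifying this as manner assimilation.
Checking the remaining alternation: /p/ → [ɸ] before /ʒ/ (stop → fricative, matching a fricative) — only manner changes, and always toward the following segment.
No alternation appears in [ʁʊppi]: there the adjacent consonants already agree in manner (/p/ and /p/ are both stops), so this form is consistent with the same rule.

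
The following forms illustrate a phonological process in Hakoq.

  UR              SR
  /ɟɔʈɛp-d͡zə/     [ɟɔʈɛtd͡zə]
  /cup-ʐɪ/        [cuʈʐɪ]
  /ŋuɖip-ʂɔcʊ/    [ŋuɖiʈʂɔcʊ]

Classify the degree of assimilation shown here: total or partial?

The segment that alternates is /p/, which surfaces as [t] when adjacent to /d͡z/.
The change bilabial → alveolar matches the place of the following /d͡z/, identifying this as place assimilation.
Manner and voice are unchanged, so the assimilation is partial, not total.
Checking the remaining alternations: /p/ → [ʈ] before /ʐ/ (bilabial → retroflex, matching retroflex); /p/ → [ʈ] before /ʂ/ (bilabial → retroflex, matching retroflex) — only place changes, and always toward the following segment.

partial assimilation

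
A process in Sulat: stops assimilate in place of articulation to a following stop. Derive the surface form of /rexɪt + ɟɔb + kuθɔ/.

/t/ is a voiceless alveolar stop. The following trigger /ɟ/ is palatal, so /t/ must become palatal as well.
The voiceless palatal stop is [c], so /t/ → [c].
At the second juncture, /b/ likewise becomes [g] adjacent to /k/.

[rexɪcɟɔgkuθɔ]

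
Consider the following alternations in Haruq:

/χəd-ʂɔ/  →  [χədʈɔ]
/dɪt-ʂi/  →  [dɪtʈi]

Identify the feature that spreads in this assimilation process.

manner

Underlying /ʂ/ is realised as [ʈ] next to /d/; /d/ itself does not change.
/ʂ/ is a fricative while /d/ is a stop; the output [ʈ] is a stop, matching the trigger — so the feature that spreads is manner.
The other alternating form patterns the same way: /ʂ/ → [ʈ] after /t/ (fricative → stop, matching a stop) — only manner changes, and always toward the preceding segment.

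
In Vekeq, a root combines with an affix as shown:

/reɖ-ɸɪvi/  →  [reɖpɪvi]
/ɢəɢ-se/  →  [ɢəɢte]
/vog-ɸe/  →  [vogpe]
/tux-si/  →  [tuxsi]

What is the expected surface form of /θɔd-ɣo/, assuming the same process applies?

[θɔdgo]

The data show progressive manner assimilation: /ɸ/ → [p] after /ɖ/; /s/ → [t] after /ɢ/; /ɸ/ → [p] after /g/. In each pair only manner changes, matching the preceding consonant, while place and voice stay constant.
No alternation appears in [tuxsi]: there the adjacent consonants already agree in manner (/s/ and /x/ are both fricatives), so this form is consistent with the same rule.
The rule targets /ɣ/ (voiced velar fricative), which sits after the trigger /d/ (stop).
Changing only its manner to stop gives [g] — the voiced velar stop.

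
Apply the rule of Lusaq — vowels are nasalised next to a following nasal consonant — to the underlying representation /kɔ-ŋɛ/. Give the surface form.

[kɔ̃ŋɛ]

/ɔ/ sits next to the nasal /ŋ/ and is therefore nasalised to [ɔ̃].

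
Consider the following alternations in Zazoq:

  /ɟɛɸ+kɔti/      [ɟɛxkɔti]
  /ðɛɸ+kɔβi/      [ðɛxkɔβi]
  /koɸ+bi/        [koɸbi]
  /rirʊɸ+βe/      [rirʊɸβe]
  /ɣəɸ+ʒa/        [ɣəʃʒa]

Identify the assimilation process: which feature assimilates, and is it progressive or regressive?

regressive place assimilation

Underlying /ɸ/ is realised as [x] next to /k/; /k/ itself does not change.
The change bilabial → velar matches the place of the following /k/, identifying this as place assimilation.
Manner and voice are unchanged, so the assimilation is partial, not total.
The same holds elsewhere in the data: /ɸ/ → [ʃ] before /ʒ/ (bilabial → postalveolar, matching postalveolar) — only place changes, and always toward the following segment.
No alternation appears in [koɸbi], [rirʊɸβe]: there the adjacent consonants already agree in place (/ɸ/ and /b/ are both bilabial; /ɸ/ and /β/ are both bilabial), so these forms are consistent with the same rule.
The trigger is the following segment, so the direction is regressive (anticipatory).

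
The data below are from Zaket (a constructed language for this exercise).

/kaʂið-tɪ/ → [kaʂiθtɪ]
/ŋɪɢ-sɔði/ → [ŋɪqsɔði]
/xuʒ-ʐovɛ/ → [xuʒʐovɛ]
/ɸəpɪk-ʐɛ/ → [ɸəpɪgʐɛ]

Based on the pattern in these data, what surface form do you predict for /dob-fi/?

The data show regressive voicing assimilation: /ð/ → [θ] before /t/; /ɢ/ → [q] before /s/; /k/ → [g] before /ʐ/. In each pair only voicing changes, matching the following consonant, while place and manner stay constant.
No alternation appears in [xuʒʐovɛ]: there the adjacent consonants already agree in voicing (/ʒ/ and /ʐ/ are both voiced), so this form is consistent with the same rule.
The rule targets /b/ (voiced bilabial stop), which sits before the trigger /f/ (voiceless).
A voiceless bilabial stop is [p], so the surface segment is [p].

[dopfi]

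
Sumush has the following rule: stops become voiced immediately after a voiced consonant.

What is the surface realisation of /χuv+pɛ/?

[χuvbɛ]

/p/ is a voiceless bilabial stop. The preceding trigger /v/ is voiced, so /p/ must become voiced as well.
The voiced bilabial stop is [b], so /p/ → [b].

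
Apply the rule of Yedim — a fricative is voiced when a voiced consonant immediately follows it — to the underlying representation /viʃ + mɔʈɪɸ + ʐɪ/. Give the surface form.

/ʃ/ is a voiceless postalveolar fricative. The following trigger /m/ is voiced, so /ʃ/ must become voiced as well.
A voiced postalveolar fricative is [ʒ], so the surface segment is [ʒ].
At the second juncture, /ɸ/ likewise becomes [β] adjacent to /ʐ/.

[viʒmɔʈɪβʐɪ]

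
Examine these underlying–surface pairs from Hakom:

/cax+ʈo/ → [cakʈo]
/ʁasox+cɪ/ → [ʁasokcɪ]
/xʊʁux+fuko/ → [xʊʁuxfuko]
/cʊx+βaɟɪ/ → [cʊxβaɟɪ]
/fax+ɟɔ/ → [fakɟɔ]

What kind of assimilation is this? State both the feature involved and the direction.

The segment that alternates is /x/, which surfaces as [k] when adjacent to /ʈ/.
/x/ is a fricative while /ʈ/ is a stop; the output [k] is a stop, matching the trigger — so the feature that spreads is manner.
Place and voice are unchanged, so the assimilation is partial, not total.
The same holds elsewhere in the data: /x/ → [k] before /c/ (fricative → stop, matching a stop); /x/ → [k] before /ɟ/ (fricative → stop, matching a stop) — only manner changes, and always toward the following segment.
No alternation appears in [xʊʁuxfuko], [cʊxβaɟɪ]: there the adjacent consonants already agree in manner (/x/ and /f/ are both fricatives; /x/ and /β/ are both fricatives), so these forms are consistent with the same rule.
The trigger is the following segment, so the direction is regressive (anticipatory).

regressive manner assimilation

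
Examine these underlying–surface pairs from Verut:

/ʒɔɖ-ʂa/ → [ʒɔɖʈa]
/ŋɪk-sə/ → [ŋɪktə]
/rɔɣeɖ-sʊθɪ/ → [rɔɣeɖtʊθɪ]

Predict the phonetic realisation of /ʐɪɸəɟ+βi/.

The data show progressive manner assimilation: /ʂ/ → [ʈ] after /ɖ/; /s/ → [t] after /k/; /s/ → [t] after /ɖ/. In each pair only manner changes, matching the preceding consonant, while place and voice stay constant.
/β/ is a voiced bilabial fricative. The preceding trigger /ɟ/ is a stop, so /β/ must become a stop as well.
A voiced bilabial stop is [b], so the surface segment is [b].

[ʐɪɸəɟbi]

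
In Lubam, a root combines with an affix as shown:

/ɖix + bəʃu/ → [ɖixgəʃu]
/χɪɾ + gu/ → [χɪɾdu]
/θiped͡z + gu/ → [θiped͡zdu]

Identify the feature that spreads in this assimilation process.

Underlying /b/ is realised as [g] next to /x/; /x/ itself does not change.
/b/ is bilabial while /x/ is velar; the output [g] is velar, matching the trigger — so the feature that spreads is place.
The same holds elsewhere in the data: /g/ → [d] after /ɾ/ (velar → alveolar, matching alveolar); /g/ → [d] after /d͡z/ (velar → alveolar, matching alveolar) — only place changes, and always toward the preceding segment.

place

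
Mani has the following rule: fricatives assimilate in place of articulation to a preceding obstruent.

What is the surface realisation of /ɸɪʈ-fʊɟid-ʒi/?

[ɸɪʈʂʊɟidzi]

/f/ is a voiceless labiodental fricative. The preceding trigger /ʈ/ is retroflex, so /f/ must become retroflex as well.
The voiceless retroflex fricative is [ʂ], so /f/ → [ʂ].
The same rule applies at the second boundary: /ʒ/ → [z] next to /d/.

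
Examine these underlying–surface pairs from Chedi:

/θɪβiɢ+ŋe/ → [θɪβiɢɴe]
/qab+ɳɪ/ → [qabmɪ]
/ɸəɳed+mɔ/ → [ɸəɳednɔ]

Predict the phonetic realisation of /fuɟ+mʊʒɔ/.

[fuɟɲʊʒɔ]

The data show progressive place assimilation: /ŋ/ → [ɴ] after /ɢ/; /ɳ/ → [m] after /b/; /m/ → [n] after /d/. In each pair only place changes, matching the preceding consonant, while manner and voice stay constant.
/m/ is a voiced bilabial nasal. The preceding trigger /ɟ/ is palatal, so /m/ must become palatal as well.
Changing only its place to palatal gives [ɲ] — the voiced palatal nasal.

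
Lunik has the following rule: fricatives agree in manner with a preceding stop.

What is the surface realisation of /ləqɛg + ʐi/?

[ləqɛgɖi]

The rule targets /ʐ/ (voiced retroflex fricative), which sits after the trigger /g/ (stop).
Changing only its manner to stop gives [ɖ] — the voiced retroflex stop.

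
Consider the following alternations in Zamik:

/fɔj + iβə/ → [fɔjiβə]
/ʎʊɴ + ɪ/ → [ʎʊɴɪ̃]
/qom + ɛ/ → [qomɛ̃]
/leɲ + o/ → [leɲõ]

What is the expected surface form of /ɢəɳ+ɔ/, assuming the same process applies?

The data show progressive nasality assimilation (vowel nasalisation): /ɪ/ → [ɪ̃] after /ɴ/; /ɛ/ → [ɛ̃] after /m/; /o/ → [õ] after /ɲ/ — a vowel is nasalised by an immediately preceding nasal consonant.
No change occurs in [fɔjiβə] because the vowel at the boundary is adjacent to an oral consonant, not a nasal (/i/ next to /j/).
The vowel /ɔ/ is adjacent to the preceding nasal /ɳ/, so it acquires [+nasal] and surfaces as [ɔ̃].

[ɢəɳɔ̃]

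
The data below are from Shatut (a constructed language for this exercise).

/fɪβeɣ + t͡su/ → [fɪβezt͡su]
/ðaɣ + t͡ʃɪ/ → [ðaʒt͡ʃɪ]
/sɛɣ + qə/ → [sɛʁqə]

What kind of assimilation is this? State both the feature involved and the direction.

Underlying /ɣ/ is realised as [z] next to /t͡s/; /t͡s/ itself does not change.
The change velar → alveolar matches the place of the following /t͡s/, identifying this as place assimilation.
Manner and voice are unchanged, so the assimilation is partial, not total.
The other alternating forms pattern the same way: /ɣ/ → [ʒ] before /t͡ʃ/ (velar → postalveolar, matching postalveolar); /ɣ/ → [ʁ] before /q/ (velar → uvular, matching uvular) — only place changes, and always toward the following segment.
Since the segment that changes precedes the conditioning segment, the assimilation is regressive.

regressive place assimilation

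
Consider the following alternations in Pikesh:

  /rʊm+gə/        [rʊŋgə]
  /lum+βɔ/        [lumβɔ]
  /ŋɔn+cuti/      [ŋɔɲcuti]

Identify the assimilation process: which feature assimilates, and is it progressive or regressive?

regressive place assimilation

Comparing underlying and surface forms, /m/ → [ŋ] is the alternation; the neighbouring /g/ is constant.
/m/ is bilabial while /g/ is velar; the output [ŋ] is velar, matching the trigger — so the feature that spreads is place.
Manner and voice are unchanged, so the assimilation is partial, not total.
The other alternating form patterns the same way: /n/ → [ɲ] before /c/ (alveolar → palatal, matching palatal) — only place changes, and always toward the following segment.
Nothing changes in [lumβɔ]: there the adjacent consonants already agree in place (/m/ and /β/ are both bilabial), so this form is consistent with the same rule.
Since the segment that changes precedes the conditioning segment, the assimilation is regressive.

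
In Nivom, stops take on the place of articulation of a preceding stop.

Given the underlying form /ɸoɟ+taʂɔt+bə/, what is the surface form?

[ɸoɟcaʂɔtdə]

/t/ is a voiceless alveolar stop. The preceding trigger /ɟ/ is palatal, so /t/ must become palatal as well.
A voiceless palatal stop is [c], so the surface segment is [c].
The same rule applies at the second boundary: /b/ → [d] next to /t/.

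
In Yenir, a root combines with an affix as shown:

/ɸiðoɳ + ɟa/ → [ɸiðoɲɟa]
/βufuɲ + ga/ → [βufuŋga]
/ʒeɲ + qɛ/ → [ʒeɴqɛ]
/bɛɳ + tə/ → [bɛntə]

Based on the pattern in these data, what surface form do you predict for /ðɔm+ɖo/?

The data show regressive place assimilation: /ɳ/ → [ɲ] before /ɟ/; /ɲ/ → [ŋ] before /g/; /ɲ/ → [ɴ] before /q/; /ɳ/ → [n] before /t/. In each pair only place changes, matching the following consonant, while manner and voice stay constant.
/m/ is a voiced bilabial nasal. The following trigger /ɖ/ is retroflex, so /m/ must become retroflex as well.
The voiced retroflex nasal is [ɳ], so /m/ → [ɳ].

[ðɔɳɖo]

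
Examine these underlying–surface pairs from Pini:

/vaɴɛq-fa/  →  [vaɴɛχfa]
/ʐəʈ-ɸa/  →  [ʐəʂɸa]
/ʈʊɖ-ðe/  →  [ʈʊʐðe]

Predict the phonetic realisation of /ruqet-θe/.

The data show regressive manner assimilation: /q/ → [χ] before /f/; /ʈ/ → [ʂ] before /ɸ/; /ɖ/ → [ʐ] before /ð/. In each pair only manner changes, matching the following consonant, while place and voice stay constant.
/t/ is a voiceless alveolar stop. The following trigger /θ/ is a fricative, so /t/ must become a fricative as well.
A voiceless alveolar fricative is [s], so the surface segment is [s].

[ruqesθe]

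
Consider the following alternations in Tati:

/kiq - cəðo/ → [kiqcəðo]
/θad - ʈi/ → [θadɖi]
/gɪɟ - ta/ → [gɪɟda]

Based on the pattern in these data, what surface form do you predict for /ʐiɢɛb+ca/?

[ʐiɢɛbɟa]

The data show progressive voicing assimilation: /ʈ/ → [ɖ] after /d/; /t/ → [d] after /ɟ/. In each pair only voicing changes, matching the preceding consonant, while place and manner stay constant.
No alternation appears in [kiqcəðo]: there the adjacent consonants already agree in voicing (/c/ and /q/ are both voiceless), so this form is consistent with the same rule.
The rule targets /c/ (voiceless palatal stop), which sits after the trigger /b/ (voiced).
A voiced palatal stop is [ɟ], so the surface segment is [ɟ].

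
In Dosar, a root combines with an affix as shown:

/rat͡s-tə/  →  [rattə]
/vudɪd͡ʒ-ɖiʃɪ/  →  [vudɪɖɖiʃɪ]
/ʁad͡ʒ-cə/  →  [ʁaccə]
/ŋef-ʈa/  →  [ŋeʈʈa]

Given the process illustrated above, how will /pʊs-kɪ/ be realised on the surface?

[pʊkkɪ]

The data show regressive total assimilation (/t͡s/ → [t] before /t/; /d͡ʒ/ → [ɖ] before /ɖ/; /d͡ʒ/ → [c] before /c/; /f/ → [ʈ] before /ʈ/): in every case the target segment becomes identical to its following neighbour, copying more than a single feature.
/s/ is the segment targeted by the rule; it sits immediately before /k/, so it assimilates completely and surfaces as [k].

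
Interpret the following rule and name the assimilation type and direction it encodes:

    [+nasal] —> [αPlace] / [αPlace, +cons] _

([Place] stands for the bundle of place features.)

The shared variable α links the value of the place features (abbreviated [Place]) on the target to the same value on the neighbouring segment, so place is the feature that assimilates.
Since the environment is written before the underscore, the trigger precedes the target; the direction is progressive.

progressive place assimilation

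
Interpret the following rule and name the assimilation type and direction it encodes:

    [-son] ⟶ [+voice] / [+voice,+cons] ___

The target ([-son], obstruents) acquires [+voice] next to a voiced consonant ([+voice,+cons]) — it takes on the voicing of its neighbour, so the feature that spreads is voicing.
Since the environment is written before the underscore, the trigger precedes the target; the direction is progressive.

progressive voicing assimilation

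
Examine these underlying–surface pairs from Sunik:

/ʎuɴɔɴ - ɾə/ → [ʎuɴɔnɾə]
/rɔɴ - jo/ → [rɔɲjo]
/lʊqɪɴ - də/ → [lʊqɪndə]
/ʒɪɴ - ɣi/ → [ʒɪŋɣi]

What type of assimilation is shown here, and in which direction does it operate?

regressive place assimilation

The segment that alternates is /ɴ/, which surfaces as [n] when adjacent to /ɾ/.
The change uvular → alveolar matches the place of the following /ɾ/, identifying this as place assimilation.
Manner and voice are unchanged, so the assimilation is partial, not total.
Checking the remaining alternations: /ɴ/ → [ɲ] before /j/ (uvular → palatal, matching palatal); /ɴ/ → [n] before /d/ (uvular → alveolar, matching alveolar); /ɴ/ → [ŋ] before /ɣ/ (uvular → velar, matching velar) — only place changes, and always toward the following segment.
Since the segment that changes precedes the conditioning segment, the assimilation is regressive.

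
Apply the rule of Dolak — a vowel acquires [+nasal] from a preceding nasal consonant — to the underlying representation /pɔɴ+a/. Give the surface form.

The vowel /a/ is adjacent to the preceding nasal /ɴ/, so it acquires [+nasal] and surfaces as [ã].

[pɔɴã]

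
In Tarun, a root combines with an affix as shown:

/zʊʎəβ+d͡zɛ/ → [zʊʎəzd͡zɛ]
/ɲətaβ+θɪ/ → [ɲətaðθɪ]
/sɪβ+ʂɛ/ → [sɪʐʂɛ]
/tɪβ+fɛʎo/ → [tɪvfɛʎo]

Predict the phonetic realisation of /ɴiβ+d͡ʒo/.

The data show regressive place assimilation: /β/ → [z] before /d͡z/; /β/ → [ð] before /θ/; /β/ → [ʐ] before /ʂ/; /β/ → [v] before /f/. In each pair only place changes, matching the following consonant, while manner and voice stay constant.
/β/ is a voiced bilabial fricative. The following trigger /d͡ʒ/ is postalveolar, so /β/ must become postalveolar as well.
A voiced postalveolar fricative is [ʒ], so the surface segment is [ʒ].

[ɴiʒd͡ʒo]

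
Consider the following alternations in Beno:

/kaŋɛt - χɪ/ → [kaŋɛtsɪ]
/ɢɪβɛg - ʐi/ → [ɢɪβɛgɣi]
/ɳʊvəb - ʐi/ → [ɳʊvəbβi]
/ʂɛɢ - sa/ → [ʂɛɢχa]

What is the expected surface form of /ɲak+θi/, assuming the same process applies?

[ɲakxi]

The data show progressive place assimilation: /χ/ → [s] after /t/; /ʐ/ → [ɣ] after /g/; /ʐ/ → [β] after /b/; /s/ → [χ] after /ɢ/. In each pair only place changes, matching the preceding consonant, while manner and voice stay constant.
The rule targets /θ/ (voiceless dental fricative), which sits after the trigger /k/ (velar).
The voiceless velar fricative is [x], so /θ/ → [x].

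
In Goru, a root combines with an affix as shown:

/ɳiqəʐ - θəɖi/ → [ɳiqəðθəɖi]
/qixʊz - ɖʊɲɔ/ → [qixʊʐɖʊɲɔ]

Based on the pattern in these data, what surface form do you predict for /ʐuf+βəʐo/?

[ʐuɸβəʐo]

The data show regressive place assimilation: /ʐ/ → [ð] before /θ/; /z/ → [ʐ] before /ɖ/. In each pair only place changes, matching the following consonant, while manner and voice stay constant.
The rule targets /f/ (voiceless labiodental fricative), which sits before the trigger /β/ (bilabial).
A voiceless bilabial fricative is [ɸ], so the surface segment is [ɸ].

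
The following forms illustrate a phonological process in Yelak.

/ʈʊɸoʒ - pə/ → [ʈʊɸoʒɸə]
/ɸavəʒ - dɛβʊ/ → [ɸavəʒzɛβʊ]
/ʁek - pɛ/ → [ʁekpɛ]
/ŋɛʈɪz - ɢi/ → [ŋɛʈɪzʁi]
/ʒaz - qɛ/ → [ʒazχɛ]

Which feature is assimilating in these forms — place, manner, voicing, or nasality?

The segment that alternates is /p/, which surfaces as [ɸ] when adjacent to /ʒ/.
The change stop → fricative matches the manner of the preceding /ʒ/, identifying this as manner assimilation.
The same holds elsewhere in the data: /d/ → [z] after /ʒ/ (stop → fricative, matching a fricative); /ɢ/ → [ʁ] after /z/ (stop → fricative, matching a fricative); /q/ → [χ] after /z/ (stop → fricative, matching a fricative) — only manner changes, and always toward the preceding segment.
No alternation appears in [ʁekpɛ]: there the adjacent consonants already agree in manner (/p/ and /k/ are both stops), so this form is consistent with the same rule.

manner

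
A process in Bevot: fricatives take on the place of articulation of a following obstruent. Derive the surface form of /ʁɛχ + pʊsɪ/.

/χ/ is a voiceless uvular fricative. The following trigger /p/ is bilabial, so /χ/ must become bilabial as well.
Changing only its place to bilabial gives [ɸ] — the voiceless bilabial fricative.

[ʁɛɸpʊsɪ]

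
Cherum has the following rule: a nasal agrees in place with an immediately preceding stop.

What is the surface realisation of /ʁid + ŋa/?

The rule targets /ŋ/ (voiced velar nasal), which sits after the trigger /d/ (alveolar).
Changing only its place to alveolar gives [n] — the voiced alveolar nasal.

[ʁidna]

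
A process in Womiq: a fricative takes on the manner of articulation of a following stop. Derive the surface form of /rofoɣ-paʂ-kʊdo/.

[rofogpaʈkʊdo]

The rule targets /ɣ/ (voiced velar fricative), which sits before the trigger /p/ (stop).
Changing only its manner to stop gives [g] — the voiced velar stop.
The same rule applies at the second boundary: /ʂ/ → [ʈ] next to /k/.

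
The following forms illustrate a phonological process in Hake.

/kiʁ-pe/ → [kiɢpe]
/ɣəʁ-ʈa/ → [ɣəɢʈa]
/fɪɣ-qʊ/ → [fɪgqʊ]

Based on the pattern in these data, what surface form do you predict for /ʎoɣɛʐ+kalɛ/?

[ʎoɣɛɖkalɛ]

The data show regressive manner assimilation: /ʁ/ → [ɢ] before /p/; /ʁ/ → [ɢ] before /ʈ/; /ɣ/ → [g] before /q/. In each pair only manner changes, matching the following consonant, while place and voice stay constant.
The rule targets /ʐ/ (voiced retroflex fricative), which sits before the trigger /k/ (stop).
A voiced retroflex stop is [ɖ], so the surface segment is [ɖ].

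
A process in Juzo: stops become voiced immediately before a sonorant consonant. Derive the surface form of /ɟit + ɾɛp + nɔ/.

[ɟidɾɛbnɔ]

/t/ is a voiceless alveolar stop. The following trigger /ɾ/ is voiced, so /t/ must become voiced as well.
The voiced alveolar stop is [d], so /t/ → [d].
The same rule applies at the second boundary: /p/ → [b] next to /n/.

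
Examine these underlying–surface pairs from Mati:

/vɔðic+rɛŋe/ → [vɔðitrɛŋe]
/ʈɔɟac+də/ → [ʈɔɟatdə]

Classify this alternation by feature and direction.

regressive place assimilation

Underlying /c/ is realised as [t] next to /r/; /r/ itself does not change.
The change palatal → alveolar matches the place of the following /r/, identifying this as place assimilation.
Manner and voice are unchanged, so the assimilation is partial, not total.
The other alternating form patterns the same way: /c/ → [t] before /d/ (palatal → alveolar, matching alveolar) — only place changes, and always toward the following segment.
Since the segment that changes precedes the conditioning segment, the assimilation is regressive.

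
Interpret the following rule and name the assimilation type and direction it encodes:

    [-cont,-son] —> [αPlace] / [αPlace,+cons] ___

progressive place assimilation

The rule copies the place features (abbreviated [Place]) from the environment onto the target, so the assimilating feature is place.
Since the environment is written before the underscore, the trigger precedes the target; the direction is progressive.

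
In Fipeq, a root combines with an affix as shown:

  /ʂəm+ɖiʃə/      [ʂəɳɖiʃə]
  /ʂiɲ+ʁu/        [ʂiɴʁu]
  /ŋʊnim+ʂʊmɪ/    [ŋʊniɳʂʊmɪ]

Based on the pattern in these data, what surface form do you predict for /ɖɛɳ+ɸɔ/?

The data show regressive place assimilation: /m/ → [ɳ] before /ɖ/; /ɲ/ → [ɴ] before /ʁ/; /m/ → [ɳ] before /ʂ/. In each pair only place changes, matching the following consonant, while manner and voice stay constant.
The rule targets /ɳ/ (voiced retroflex nasal), which sits before the trigger /ɸ/ (bilabial).
A voiced bilabial nasal is [m], so the surface segment is [m].

[ɖɛmɸɔ]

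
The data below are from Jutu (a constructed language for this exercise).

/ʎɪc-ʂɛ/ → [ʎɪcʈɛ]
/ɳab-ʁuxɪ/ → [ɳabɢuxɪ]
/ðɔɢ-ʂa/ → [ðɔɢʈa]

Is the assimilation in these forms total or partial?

partial assimilation

Comparing underlying and surface forms, /ʂ/ → [ʈ] is the alternation; the neighbouring /c/ is constant.
/ʂ/ is a fricative while /c/ is a stop; the output [ʈ] is a stop, matching the trigger — so the feature that spreads is manner.
Place and voice are unchanged, so the assimilation is partial, not total.
The same holds elsewhere in the data: /ʁ/ → [ɢ] after /b/ (fricative → stop, matching a stop); /ʂ/ → [ʈ] after /ɢ/ (fricative → stop, matching a stop) — only manner changes, and always toward the preceding segment.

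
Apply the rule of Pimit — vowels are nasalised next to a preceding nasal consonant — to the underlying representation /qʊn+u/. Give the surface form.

[qʊnũ]

The vowel /u/ is adjacent to the preceding nasal /n/, so it acquires [+nasal] and surfaces as [ũ].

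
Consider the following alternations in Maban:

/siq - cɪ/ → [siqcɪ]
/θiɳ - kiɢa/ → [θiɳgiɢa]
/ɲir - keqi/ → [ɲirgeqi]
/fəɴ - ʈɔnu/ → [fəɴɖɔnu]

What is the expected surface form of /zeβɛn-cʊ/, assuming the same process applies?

[zeβɛnɟʊ]

The data show progressive voicing assimilation: /k/ → [g] after /ɳ/; /k/ → [g] after /r/; /ʈ/ → [ɖ] after /ɴ/. In each pair only voicing changes, matching the preceding consonant, while place and manner stay constant.
Nothing changes in [siqcɪ]: there the adjacent consonants already agree in voicing (/c/ and /q/ are both voiceless), so this form is consistent with the same rule.
/c/ is a voiceless palatal stop. The preceding trigger /n/ is voiced, so /c/ must become voiced as well.
A voiced palatal stop is [ɟ], so the surface segment is [ɟ].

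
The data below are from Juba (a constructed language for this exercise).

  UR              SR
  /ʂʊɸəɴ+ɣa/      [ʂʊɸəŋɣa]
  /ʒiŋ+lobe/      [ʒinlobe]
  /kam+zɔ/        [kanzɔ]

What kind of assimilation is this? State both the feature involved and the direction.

regressive place assimilation

The segment that alternates is /ɴ/, which surfaces as [ŋ] when adjacent to /ɣ/.
/ɴ/ is uvular while /ɣ/ is velar; the output [ŋ] is velar, matching the trigger — so the feature that spreads is place.
Manner and voice are unchanged, so the assimilation is partial, not total.
The other alternating forms pattern the same way: /ŋ/ → [n] before /l/ (velar → alveolar, matching alveolar); /m/ → [n] before /z/ (bilabial → alveolar, matching alveolar) — only place changes, and always toward the following segment.
The trigger is the following segment, so the direction is regressive (anticipatory).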